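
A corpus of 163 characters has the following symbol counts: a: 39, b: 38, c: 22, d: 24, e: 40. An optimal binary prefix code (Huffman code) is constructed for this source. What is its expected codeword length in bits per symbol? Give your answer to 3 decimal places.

2.282 bits/symbol

Probabilities are the counts divided by 163.
Repeatedly combine the two least-probable nodes; the expected code length is the sum of the merged weights.
merge 22/163 + 24/163 → 46/163
merge 38/163 + 39/163 → 77/163
merge 40/163 + 46/163 → 86/163
merge 77/163 + 86/163 → 1
L = 46/163 + 77/163 + 86/163 + 1 = 372/163 ≈ 2.282 bits/symbol.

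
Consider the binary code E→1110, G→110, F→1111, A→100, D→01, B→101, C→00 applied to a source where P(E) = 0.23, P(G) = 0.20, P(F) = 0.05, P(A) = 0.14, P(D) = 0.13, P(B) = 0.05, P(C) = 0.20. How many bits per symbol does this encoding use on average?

2.95 bits/symbol

L̄ = Σ pᵢ·ℓᵢ = 0.23·4 + 0.20·3 + 0.05·4 + 0.14·3 + 0.13·2 + 0.05·3 + 0.20·2 = 2.95 bits/symbol.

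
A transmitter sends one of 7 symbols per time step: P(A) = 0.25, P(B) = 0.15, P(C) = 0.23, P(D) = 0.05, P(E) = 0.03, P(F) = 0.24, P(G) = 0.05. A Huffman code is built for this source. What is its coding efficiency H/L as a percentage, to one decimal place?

Entropy H = −Σ p log₂ p ≈ 2.4763 bits.
Huffman merges: 3/100+1/20→2/25; 1/20+2/25→13/100; 13/100+3/20→7/25; 23/100+6/25→47/100; 1/4+7/25→53/100; 47/100+53/100→1. L = 249/100 ≈ 2.4900.
Efficiency = H/L = 2.4763/2.4900 = 99.5%.

99.5%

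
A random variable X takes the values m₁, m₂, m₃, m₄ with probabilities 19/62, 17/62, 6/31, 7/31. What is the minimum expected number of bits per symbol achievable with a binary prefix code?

Repeatedly combine the two least-probable nodes; the expected code length is the sum of the merged weights.
merge 6/31 + 7/31 → 13/31
merge 17/62 + 19/62 → 18/31
merge 13/31 + 18/31 → 1
L = 13/31 + 18/31 + 1 = 2 bits/symbol.

2 bits/symbol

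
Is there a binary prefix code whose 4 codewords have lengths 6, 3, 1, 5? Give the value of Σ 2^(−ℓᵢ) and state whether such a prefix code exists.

0.671875; yes

With common denominator 2^6 = 64: Σ 2^(−ℓᵢ) = 1/64 + 8/64 + 32/64 + 2/64 = 43/64 = 0.671875.
Kraft's inequality requires Σ ≤ 1; here Σ = 0.671875 ≤ 1, so such a prefix code exists.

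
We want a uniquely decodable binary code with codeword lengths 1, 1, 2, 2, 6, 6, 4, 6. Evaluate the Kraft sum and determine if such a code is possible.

1.609375; no

With common denominator 2^6 = 64: Σ 2^(−ℓᵢ) = 32/64 + 32/64 + 16/64 + 16/64 + 1/64 + 1/64 + 4/64 + 1/64 = 103/64 = 1.609375.
Kraft's inequality requires Σ ≤ 1; here Σ = 1.609375 > 1, so no such prefix code exists.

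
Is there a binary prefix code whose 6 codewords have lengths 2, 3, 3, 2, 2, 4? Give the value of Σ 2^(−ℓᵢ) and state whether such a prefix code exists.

With common denominator 2^4 = 16: Σ 2^(−ℓᵢ) = 4/16 + 2/16 + 2/16 + 4/16 + 4/16 + 1/16 = 17/16 = 1.0625.
Kraft's inequality requires Σ ≤ 1; here Σ = 1.0625 > 1, so no such prefix code exists.

1.0625; no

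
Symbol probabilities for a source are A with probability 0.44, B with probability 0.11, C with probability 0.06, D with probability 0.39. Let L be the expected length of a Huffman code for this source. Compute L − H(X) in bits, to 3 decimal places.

Entropy H = −Σ p log₂ p ≈ 1.6448 bits.
Huffman merges: 3/50+11/100→17/100; 17/100+39/100→14/25; 11/25+14/25→1. L = 173/100 ≈ 1.7300.
L − H = 1.7300 − 1.6448 = 0.085 bits.

0.085 bits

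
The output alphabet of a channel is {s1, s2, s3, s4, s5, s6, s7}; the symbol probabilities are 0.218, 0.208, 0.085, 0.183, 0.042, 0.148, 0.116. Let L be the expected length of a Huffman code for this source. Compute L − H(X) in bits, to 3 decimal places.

Entropy H = −Σ p log₂ p ≈ 2.6615 bits.
Huffman merges: 21/500+17/200→127/1000; 29/250+127/1000→243/1000; 37/250+183/1000→331/1000; 26/125+109/500→213/500; 243/1000+331/1000→287/500; 213/500+287/500→1. L = 2701/1000 ≈ 2.7010.
L − H = 2.7010 − 2.6615 = 0.040 bits.

0.040 bits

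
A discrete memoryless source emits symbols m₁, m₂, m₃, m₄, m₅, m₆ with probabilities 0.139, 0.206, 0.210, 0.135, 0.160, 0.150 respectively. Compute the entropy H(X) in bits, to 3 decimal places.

H = −Σ pᵢ log₂ pᵢ.
−0.139·log₂(0.139) = 0.3957
−0.206·log₂(0.206) = 0.4695
−0.210·log₂(0.210) = 0.4728
−0.135·log₂(0.135) = 0.3900
−0.160·log₂(0.160) = 0.4230
−0.150·log₂(0.150) = 0.4105
Sum ≈ 2.5616 → 2.562 bits.

2.562 bits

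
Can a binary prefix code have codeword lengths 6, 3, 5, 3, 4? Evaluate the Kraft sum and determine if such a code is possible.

0.359375; yes

With common denominator 2^6 = 64: Σ 2^(−ℓᵢ) = 1/64 + 8/64 + 2/64 + 8/64 + 4/64 = 23/64 = 0.359375.
Kraft's inequality requires Σ ≤ 1; here Σ = 0.359375 ≤ 1, so such a prefix code exists.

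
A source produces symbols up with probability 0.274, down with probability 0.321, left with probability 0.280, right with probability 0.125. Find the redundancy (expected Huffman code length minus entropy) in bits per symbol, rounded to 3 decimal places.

Entropy H = −Σ p log₂ p ≈ 1.9272 bits.
Huffman merges: 1/8+137/500→399/1000; 7/25+321/1000→601/1000; 399/1000+601/1000→1. L = 2 ≈ 2.0000.
L − H = 2.0000 − 1.9272 = 0.073 bits.

0.073 bits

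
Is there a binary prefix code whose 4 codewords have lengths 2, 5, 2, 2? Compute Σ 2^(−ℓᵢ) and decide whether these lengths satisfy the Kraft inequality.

With common denominator 2^5 = 32: Σ 2^(−ℓᵢ) = 8/32 + 1/32 + 8/32 + 8/32 = 25/32 = 0.78125.
Kraft's inequality requires Σ ≤ 1; here Σ = 0.78125 ≤ 1, so such a prefix code exists.

0.78125; yes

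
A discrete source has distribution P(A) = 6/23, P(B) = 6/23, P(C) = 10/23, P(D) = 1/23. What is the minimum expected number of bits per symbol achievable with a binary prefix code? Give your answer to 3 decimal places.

1.870 bits/symbol

Repeatedly combine the two least-probable nodes; the expected code length is the sum of the merged weights.
merge 1/23 + 6/23 → 7/23
merge 6/23 + 7/23 → 13/23
merge 10/23 + 13/23 → 1
L = 7/23 + 13/23 + 1 = 43/23 ≈ 1.870 bits/symbol.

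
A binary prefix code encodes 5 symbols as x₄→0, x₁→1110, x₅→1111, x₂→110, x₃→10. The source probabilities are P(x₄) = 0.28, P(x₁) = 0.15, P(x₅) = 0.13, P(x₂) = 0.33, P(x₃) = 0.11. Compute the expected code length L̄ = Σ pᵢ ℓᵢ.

L̄ = Σ pᵢ·ℓᵢ = 0.28·1 + 0.15·4 + 0.13·4 + 0.33·3 + 0.11·2 = 2.61 bits/symbol.

2.61 bits/symbol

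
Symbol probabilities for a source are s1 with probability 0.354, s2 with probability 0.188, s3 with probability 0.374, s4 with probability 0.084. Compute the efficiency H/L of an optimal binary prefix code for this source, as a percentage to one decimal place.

95.6%

Entropy H = −Σ p log₂ p ≈ 1.8145 bits.
Huffman merges: 21/250+47/250→34/125; 34/125+177/500→313/500; 187/500+313/500→1. L = 949/500 ≈ 1.8980.
Efficiency = H/L = 1.8145/1.8980 = 95.6%.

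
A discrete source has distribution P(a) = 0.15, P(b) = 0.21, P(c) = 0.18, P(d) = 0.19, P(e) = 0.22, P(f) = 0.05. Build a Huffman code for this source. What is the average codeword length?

2.57 bits/symbol

Repeatedly combine the two least-probable nodes; the expected code length is the sum of the merged weights.
merge 1/20 + 3/20 → 1/5
merge 9/50 + 19/100 → 37/100
merge 1/5 + 21/100 → 41/100
merge 11/50 + 37/100 → 59/100
merge 41/100 + 59/100 → 1
L = 1/5 + 37/100 + 41/100 + 59/100 + 1 = 257/100 = 2.57 bits/symbol.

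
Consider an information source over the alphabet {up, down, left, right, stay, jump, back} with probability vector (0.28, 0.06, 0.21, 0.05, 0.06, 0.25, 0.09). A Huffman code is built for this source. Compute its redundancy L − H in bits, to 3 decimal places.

0.017 bits

Entropy H = −Σ p log₂ p ≈ 2.5029 bits.
Huffman merges: 1/20+3/50→11/100; 3/50+9/100→3/20; 11/100+3/20→13/50; 21/100+1/4→23/50; 13/50+7/25→27/50; 23/50+27/50→1. L = 63/25 ≈ 2.5200.
L − H = 2.5200 − 2.5029 = 0.017 bits.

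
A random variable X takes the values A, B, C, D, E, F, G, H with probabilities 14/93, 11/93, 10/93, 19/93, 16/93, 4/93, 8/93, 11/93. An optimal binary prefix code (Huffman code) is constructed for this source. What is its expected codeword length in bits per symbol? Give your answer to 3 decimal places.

Repeatedly combine the two least-probable nodes; the expected code length is the sum of the merged weights.
merge 4/93 + 8/93 → 4/31
merge 10/93 + 11/93 → 7/31
merge 11/93 + 4/31 → 23/93
merge 14/93 + 16/93 → 10/31
merge 19/93 + 7/31 → 40/93
merge 23/93 + 10/31 → 53/93
merge 40/93 + 53/93 → 1
L = 4/31 + 7/31 + 23/93 + 10/31 + 40/93 + 53/93 + 1 = 272/93 ≈ 2.925 bits/symbol.

2.925 bits/symbol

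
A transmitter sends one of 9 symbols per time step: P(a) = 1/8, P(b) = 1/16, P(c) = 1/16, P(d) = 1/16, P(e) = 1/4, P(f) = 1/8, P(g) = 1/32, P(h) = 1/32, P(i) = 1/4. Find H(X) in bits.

2.8125 bits

Each probability is a power of 1/2, so log₂(1/p) is an integer.
H = Σ p·log₂(1/p) = 1/8·3 + 1/16·4 + 1/16·4 + 1/16·4 + 1/4·2 + 1/8·3 + 1/32·5 + 1/32·5 + 1/4·2 = 2.8125 bits.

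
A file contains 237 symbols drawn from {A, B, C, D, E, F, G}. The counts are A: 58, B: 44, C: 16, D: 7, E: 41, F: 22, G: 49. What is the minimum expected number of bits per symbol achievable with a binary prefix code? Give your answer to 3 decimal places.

2.646 bits/symbol

Probabilities are the counts divided by 237.
Repeatedly combine the two least-probable nodes; the expected code length is the sum of the merged weights.
merge 7/237 + 16/237 → 23/237
merge 22/237 + 23/237 → 15/79
merge 41/237 + 44/237 → 85/237
merge 15/79 + 49/237 → 94/237
merge 58/237 + 85/237 → 143/237
merge 94/237 + 143/237 → 1
L = 23/237 + 15/79 + 85/237 + 94/237 + 143/237 + 1 = 209/79 ≈ 2.646 bits/symbol.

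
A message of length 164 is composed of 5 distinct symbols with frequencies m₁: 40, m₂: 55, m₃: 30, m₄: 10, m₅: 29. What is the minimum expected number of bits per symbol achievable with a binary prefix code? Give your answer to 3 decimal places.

2.238 bits/symbol

Probabilities are the counts divided by 164.
Repeatedly combine the two least-probable nodes; the expected code length is the sum of the merged weights.
merge 5/82 + 29/164 → 39/164
merge 15/82 + 39/164 → 69/164
merge 10/41 + 55/164 → 95/164
merge 69/164 + 95/164 → 1
L = 39/164 + 69/164 + 95/164 + 1 = 367/164 ≈ 2.238 bits/symbol.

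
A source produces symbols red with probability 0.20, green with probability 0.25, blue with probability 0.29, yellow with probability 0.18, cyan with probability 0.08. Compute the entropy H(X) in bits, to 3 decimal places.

H = −Σ pᵢ log₂ pᵢ.
−0.20·log₂(0.20) = 0.4644
−0.25·log₂(0.25) = 0.5000
−0.29·log₂(0.29) = 0.5179
−0.18·log₂(0.18) = 0.4453
−0.08·log₂(0.08) = 0.2915
Sum ≈ 2.2191 → 2.219 bits.

2.219 bits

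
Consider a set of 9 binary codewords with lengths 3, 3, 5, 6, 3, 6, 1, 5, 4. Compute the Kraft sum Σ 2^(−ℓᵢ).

1.03125

With common denominator 2^6 = 64: Σ 2^(−ℓᵢ) = 8/64 + 8/64 + 2/64 + 1/64 + 8/64 + 1/64 + 32/64 + 2/64 + 4/64 = 66/64 = 1.03125.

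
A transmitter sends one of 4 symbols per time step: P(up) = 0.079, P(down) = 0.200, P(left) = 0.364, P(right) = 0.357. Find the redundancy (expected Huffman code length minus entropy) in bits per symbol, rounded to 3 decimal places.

0.100 bits

Entropy H = −Σ p log₂ p ≈ 1.8149 bits.
Huffman merges: 79/1000+1/5→279/1000; 279/1000+357/1000→159/250; 91/250+159/250→1. L = 383/200 ≈ 1.9150.
L − H = 1.9150 − 1.8149 = 0.100 bits.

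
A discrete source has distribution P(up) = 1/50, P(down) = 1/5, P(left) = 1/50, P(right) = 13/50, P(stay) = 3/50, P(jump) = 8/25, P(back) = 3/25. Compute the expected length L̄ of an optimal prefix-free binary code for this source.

2.36 bits/symbol

Repeatedly combine the two least-probable nodes; the expected code length is the sum of the merged weights.
merge 1/50 + 1/50 → 1/25
merge 1/25 + 3/50 → 1/10
merge 1/10 + 3/25 → 11/50
merge 1/5 + 11/50 → 21/50
merge 13/50 + 8/25 → 29/50
merge 21/50 + 29/50 → 1
L = 1/25 + 1/10 + 11/50 + 21/50 + 29/50 + 1 = 59/25 = 2.36 bits/symbol.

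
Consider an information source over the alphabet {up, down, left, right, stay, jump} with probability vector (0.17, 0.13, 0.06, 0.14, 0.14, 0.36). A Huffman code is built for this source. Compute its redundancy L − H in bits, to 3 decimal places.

0.084 bits

Entropy H = −Σ p log₂ p ≈ 2.3856 bits.
Huffman merges: 3/50+13/100→19/100; 7/50+7/50→7/25; 17/100+19/100→9/25; 7/25+9/25→16/25; 9/25+16/25→1. L = 247/100 ≈ 2.4700.
L − H = 2.4700 − 2.3856 = 0.084 bits.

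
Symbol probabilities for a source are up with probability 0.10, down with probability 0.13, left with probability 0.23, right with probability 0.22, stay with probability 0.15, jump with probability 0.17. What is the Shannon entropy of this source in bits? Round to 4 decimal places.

2.5282 bits

H = −Σ pᵢ log₂ pᵢ.
−0.10·log₂(0.10) = 0.3322
−0.13·log₂(0.13) = 0.3826
−0.23·log₂(0.23) = 0.4877
−0.22·log₂(0.22) = 0.4806
−0.15·log₂(0.15) = 0.4105
−0.17·log₂(0.17) = 0.4346
Sum ≈ 2.5282 → 2.5282 bits.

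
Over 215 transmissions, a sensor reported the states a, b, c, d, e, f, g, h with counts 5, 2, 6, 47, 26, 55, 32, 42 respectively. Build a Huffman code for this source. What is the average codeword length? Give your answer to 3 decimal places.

Probabilities are the counts divided by 215.
Repeatedly combine the two least-probable nodes; the expected code length is the sum of the merged weights.
merge 2/215 + 1/43 → 7/215
merge 6/215 + 7/215 → 13/215
merge 13/215 + 26/215 → 39/215
merge 32/215 + 39/215 → 71/215
merge 42/215 + 47/215 → 89/215
merge 11/43 + 71/215 → 126/215
merge 89/215 + 126/215 → 1
L = 7/215 + 13/215 + 39/215 + 71/215 + 89/215 + 126/215 + 1 = 112/43 ≈ 2.605 bits/symbol.

2.605 bits/symbol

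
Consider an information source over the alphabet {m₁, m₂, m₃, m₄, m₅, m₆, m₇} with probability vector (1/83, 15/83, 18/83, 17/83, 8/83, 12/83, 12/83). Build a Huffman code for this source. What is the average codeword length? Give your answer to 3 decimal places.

2.687 bits/symbol

Repeatedly combine the two least-probable nodes; the expected code length is the sum of the merged weights.
merge 1/83 + 8/83 → 9/83
merge 9/83 + 12/83 → 21/83
merge 12/83 + 15/83 → 27/83
merge 17/83 + 18/83 → 35/83
merge 21/83 + 27/83 → 48/83
merge 35/83 + 48/83 → 1
L = 9/83 + 21/83 + 27/83 + 35/83 + 48/83 + 1 = 223/83 ≈ 2.687 bits/symbol.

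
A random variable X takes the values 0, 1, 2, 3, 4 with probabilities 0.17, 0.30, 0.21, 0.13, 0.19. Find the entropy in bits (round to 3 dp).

H = −Σ pᵢ log₂ pᵢ.
−0.17·log₂(0.17) = 0.4346
−0.30·log₂(0.30) = 0.5211
−0.21·log₂(0.21) = 0.4728
−0.13·log₂(0.13) = 0.3826
−0.19·log₂(0.19) = 0.4552
Sum ≈ 2.2664 → 2.266 bits.

2.266 bits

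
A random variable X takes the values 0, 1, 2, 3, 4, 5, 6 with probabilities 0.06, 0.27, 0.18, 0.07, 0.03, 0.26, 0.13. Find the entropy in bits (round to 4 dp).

H = −Σ pᵢ log₂ pᵢ.
−0.06·log₂(0.06) = 0.2435
−0.27·log₂(0.27) = 0.5100
−0.18·log₂(0.18) = 0.4453
−0.07·log₂(0.07) = 0.2686
−0.03·log₂(0.03) = 0.1518
−0.26·log₂(0.26) = 0.5053
−0.13·log₂(0.13) = 0.3826
Sum ≈ 2.5071 → 2.5071 bits.

2.5071 bits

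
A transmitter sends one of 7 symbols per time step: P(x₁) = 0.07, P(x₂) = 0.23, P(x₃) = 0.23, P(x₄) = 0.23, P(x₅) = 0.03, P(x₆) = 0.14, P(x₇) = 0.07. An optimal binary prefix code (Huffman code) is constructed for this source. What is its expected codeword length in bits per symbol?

Repeatedly combine the two least-probable nodes; the expected code length is the sum of the merged weights.
merge 3/100 + 7/100 → 1/10
merge 7/100 + 1/10 → 17/100
merge 7/50 + 17/100 → 31/100
merge 23/100 + 23/100 → 23/50
merge 23/100 + 31/100 → 27/50
merge 23/50 + 27/50 → 1
L = 1/10 + 17/100 + 31/100 + 23/50 + 27/50 + 1 = 129/50 = 2.58 bits/symbol.

2.58 bits/symbol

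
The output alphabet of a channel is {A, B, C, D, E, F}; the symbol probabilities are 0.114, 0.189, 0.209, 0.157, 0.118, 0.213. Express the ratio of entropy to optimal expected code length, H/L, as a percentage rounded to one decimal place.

98.6%

Entropy H = −Σ p log₂ p ≈ 2.5418 bits.
Huffman merges: 57/500+59/500→29/125; 157/1000+189/1000→173/500; 209/1000+213/1000→211/500; 29/125+173/500→289/500; 211/500+289/500→1. L = 1289/500 ≈ 2.5780.
Efficiency = H/L = 2.5418/2.5780 = 98.6%.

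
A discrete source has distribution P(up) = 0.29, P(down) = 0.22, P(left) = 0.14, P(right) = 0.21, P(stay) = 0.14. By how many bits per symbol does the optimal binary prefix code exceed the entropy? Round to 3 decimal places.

Entropy H = −Σ p log₂ p ≈ 2.2655 bits.
Huffman merges: 7/50+7/50→7/25; 21/100+11/50→43/100; 7/25+29/100→57/100; 43/100+57/100→1. L = 57/25 ≈ 2.2800.
L − H = 2.2800 − 2.2655 = 0.014 bits.

0.014 bits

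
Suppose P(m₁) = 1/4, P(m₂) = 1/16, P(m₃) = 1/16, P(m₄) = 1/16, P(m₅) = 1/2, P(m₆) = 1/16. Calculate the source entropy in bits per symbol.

Each probability is a power of 1/2, so log₂(1/p) is an integer.
H = Σ p·log₂(1/p) = 1/4·2 + 1/16·4 + 1/16·4 + 1/16·4 + 1/2·1 + 1/16·4 = 2 bits.

2 bits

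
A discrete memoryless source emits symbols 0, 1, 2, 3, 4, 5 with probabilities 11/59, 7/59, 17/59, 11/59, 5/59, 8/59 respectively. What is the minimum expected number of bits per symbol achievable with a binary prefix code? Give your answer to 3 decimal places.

2.525 bits/symbol

Repeatedly combine the two least-probable nodes; the expected code length is the sum of the merged weights.
merge 5/59 + 7/59 → 12/59
merge 8/59 + 11/59 → 19/59
merge 11/59 + 12/59 → 23/59
merge 17/59 + 19/59 → 36/59
merge 23/59 + 36/59 → 1
L = 12/59 + 19/59 + 23/59 + 36/59 + 1 = 149/59 ≈ 2.525 bits/symbol.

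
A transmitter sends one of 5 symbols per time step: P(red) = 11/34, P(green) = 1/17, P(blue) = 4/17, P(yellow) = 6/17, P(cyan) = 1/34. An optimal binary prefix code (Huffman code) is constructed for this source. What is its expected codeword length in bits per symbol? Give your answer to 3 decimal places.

2.059 bits/symbol

Repeatedly combine the two least-probable nodes; the expected code length is the sum of the merged weights.
merge 1/34 + 1/17 → 3/34
merge 3/34 + 4/17 → 11/34
merge 11/34 + 11/34 → 11/17
merge 6/17 + 11/17 → 1
L = 3/34 + 11/34 + 11/17 + 1 = 35/17 ≈ 2.059 bits/symbol.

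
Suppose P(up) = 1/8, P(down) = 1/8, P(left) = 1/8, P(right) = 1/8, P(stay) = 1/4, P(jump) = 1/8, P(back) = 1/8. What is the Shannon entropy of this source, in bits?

2.75 bits

Each probability is a power of 1/2, so log₂(1/p) is an integer.
H = Σ p·log₂(1/p) = 1/8·3 + 1/8·3 + 1/8·3 + 1/8·3 + 1/4·2 + 1/8·3 + 1/8·3 = 2.75 bits.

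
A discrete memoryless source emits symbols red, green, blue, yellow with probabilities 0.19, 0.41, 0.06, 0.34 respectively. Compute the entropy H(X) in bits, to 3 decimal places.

H = −Σ pᵢ log₂ pᵢ.
−0.19·log₂(0.19) = 0.4552
−0.41·log₂(0.41) = 0.5274
−0.06·log₂(0.06) = 0.2435
−0.34·log₂(0.34) = 0.5292
Sum ≈ 1.7553 → 1.755 bits.

1.755 bits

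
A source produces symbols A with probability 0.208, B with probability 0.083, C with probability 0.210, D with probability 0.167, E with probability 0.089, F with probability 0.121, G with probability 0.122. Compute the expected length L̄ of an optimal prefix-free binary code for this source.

Repeatedly combine the two least-probable nodes; the expected code length is the sum of the merged weights.
merge 83/1000 + 89/1000 → 43/250
merge 121/1000 + 61/500 → 243/1000
merge 167/1000 + 43/250 → 339/1000
merge 26/125 + 21/100 → 209/500
merge 243/1000 + 339/1000 → 291/500
merge 209/500 + 291/500 → 1
L = 43/250 + 243/1000 + 339/1000 + 209/500 + 291/500 + 1 = 1377/500 = 2.754 bits/symbol.

2.754 bits/symbol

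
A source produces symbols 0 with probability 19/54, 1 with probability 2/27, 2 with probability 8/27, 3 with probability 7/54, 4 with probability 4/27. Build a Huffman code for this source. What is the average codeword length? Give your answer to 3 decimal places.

2.204 bits/symbol

Repeatedly combine the two least-probable nodes; the expected code length is the sum of the merged weights.
merge 2/27 + 7/54 → 11/54
merge 4/27 + 11/54 → 19/54
merge 8/27 + 19/54 → 35/54
merge 19/54 + 35/54 → 1
L = 11/54 + 19/54 + 35/54 + 1 = 119/54 ≈ 2.204 bits/symbol.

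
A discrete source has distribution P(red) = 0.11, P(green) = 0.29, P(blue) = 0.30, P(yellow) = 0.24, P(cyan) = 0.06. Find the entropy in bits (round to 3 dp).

H = −Σ pᵢ log₂ pᵢ.
−0.11·log₂(0.11) = 0.3503
−0.29·log₂(0.29) = 0.5179
−0.30·log₂(0.30) = 0.5211
−0.24·log₂(0.24) = 0.4941
−0.06·log₂(0.06) = 0.2435
Sum ≈ 2.1269 → 2.127 bits.

2.127 bits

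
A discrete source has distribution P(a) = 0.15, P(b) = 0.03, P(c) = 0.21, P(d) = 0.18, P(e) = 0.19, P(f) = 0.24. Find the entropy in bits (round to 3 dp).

H = −Σ pᵢ log₂ pᵢ.
−0.15·log₂(0.15) = 0.4105
−0.03·log₂(0.03) = 0.1518
−0.21·log₂(0.21) = 0.4728
−0.18·log₂(0.18) = 0.4453
−0.19·log₂(0.19) = 0.4552
−0.24·log₂(0.24) = 0.4941
Sum ≈ 2.4298 → 2.430 bits.

2.430 bits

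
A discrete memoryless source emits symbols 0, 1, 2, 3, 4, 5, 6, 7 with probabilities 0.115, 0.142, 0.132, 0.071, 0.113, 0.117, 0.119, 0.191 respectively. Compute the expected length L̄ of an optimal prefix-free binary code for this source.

Repeatedly combine the two least-probable nodes; the expected code length is the sum of the merged weights.
merge 71/1000 + 113/1000 → 23/125
merge 23/200 + 117/1000 → 29/125
merge 119/1000 + 33/250 → 251/1000
merge 71/500 + 23/125 → 163/500
merge 191/1000 + 29/125 → 423/1000
merge 251/1000 + 163/500 → 577/1000
merge 423/1000 + 577/1000 → 1
L = 23/125 + 29/125 + 251/1000 + 163/500 + 423/1000 + 577/1000 + 1 = 2993/1000 = 2.993 bits/symbol.

2.993 bits/symbol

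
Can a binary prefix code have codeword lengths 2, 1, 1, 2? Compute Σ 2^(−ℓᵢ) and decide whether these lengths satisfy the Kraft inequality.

1.5; no

With common denominator 2^2 = 4: Σ 2^(−ℓᵢ) = 1/4 + 2/4 + 2/4 + 1/4 = 6/4 = 1.5.
Kraft's inequality requires Σ ≤ 1; here Σ = 1.5 > 1, so no such prefix code exists.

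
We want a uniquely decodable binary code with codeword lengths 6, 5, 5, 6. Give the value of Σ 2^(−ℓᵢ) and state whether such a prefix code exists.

With common denominator 2^6 = 64: Σ 2^(−ℓᵢ) = 1/64 + 2/64 + 2/64 + 1/64 = 6/64 = 0.09375.
Kraft's inequality requires Σ ≤ 1; here Σ = 0.09375 ≤ 1, so such a prefix code exists.

0.09375; yes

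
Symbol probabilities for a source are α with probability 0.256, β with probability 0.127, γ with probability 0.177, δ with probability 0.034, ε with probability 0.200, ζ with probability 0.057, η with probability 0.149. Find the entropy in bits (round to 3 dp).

2.599 bits

H = −Σ pᵢ log₂ pᵢ.
−0.256·log₂(0.256) = 0.5032
−0.127·log₂(0.127) = 0.3781
−0.177·log₂(0.177) = 0.4422
−0.034·log₂(0.034) = 0.1659
−0.200·log₂(0.200) = 0.4644
−0.057·log₂(0.057) = 0.2356
−0.149·log₂(0.149) = 0.4092
Sum ≈ 2.5986 → 2.599 bits.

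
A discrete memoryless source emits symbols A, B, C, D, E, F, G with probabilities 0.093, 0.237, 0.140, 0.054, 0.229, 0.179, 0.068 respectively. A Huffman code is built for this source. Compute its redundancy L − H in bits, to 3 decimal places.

0.026 bits

Entropy H = −Σ p log₂ p ≈ 2.6304 bits.
Huffman merges: 27/500+17/250→61/500; 93/1000+61/500→43/200; 7/50+179/1000→319/1000; 43/200+229/1000→111/250; 237/1000+319/1000→139/250; 111/250+139/250→1. L = 332/125 ≈ 2.6560.
L − H = 2.6560 − 2.6304 = 0.026 bits.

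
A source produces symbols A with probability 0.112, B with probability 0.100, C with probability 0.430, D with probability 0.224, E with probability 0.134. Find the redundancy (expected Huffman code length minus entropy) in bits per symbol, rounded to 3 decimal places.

Entropy H = −Σ p log₂ p ≈ 2.0815 bits.
Huffman merges: 1/10+14/125→53/250; 67/500+53/250→173/500; 28/125+173/500→57/100; 43/100+57/100→1. L = 266/125 ≈ 2.1280.
L − H = 2.1280 − 2.0815 = 0.046 bits.

0.046 bits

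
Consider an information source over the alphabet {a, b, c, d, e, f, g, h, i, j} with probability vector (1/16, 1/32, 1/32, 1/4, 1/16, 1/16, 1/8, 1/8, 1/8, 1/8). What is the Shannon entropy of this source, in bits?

3.0625 bits

Each probability is a power of 1/2, so log₂(1/p) is an integer.
H = Σ p·log₂(1/p) = 1/16·4 + 1/32·5 + 1/32·5 + 1/4·2 + 1/16·4 + 1/16·4 + 1/8·3 + 1/8·3 + 1/8·3 + 1/8·3 = 3.0625 bits.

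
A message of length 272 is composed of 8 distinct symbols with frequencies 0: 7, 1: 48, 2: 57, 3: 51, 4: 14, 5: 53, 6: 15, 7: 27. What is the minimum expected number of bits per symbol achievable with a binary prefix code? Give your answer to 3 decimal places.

2.805 bits/symbol

Probabilities are the counts divided by 272.
Repeatedly combine the two least-probable nodes; the expected code length is the sum of the merged weights.
merge 7/272 + 7/136 → 21/272
merge 15/272 + 21/272 → 9/68
merge 27/272 + 9/68 → 63/272
merge 3/17 + 3/16 → 99/272
merge 53/272 + 57/272 → 55/136
merge 63/272 + 99/272 → 81/136
merge 55/136 + 81/136 → 1
L = 21/272 + 9/68 + 63/272 + 99/272 + 55/136 + 81/136 + 1 = 763/272 ≈ 2.805 bits/symbol.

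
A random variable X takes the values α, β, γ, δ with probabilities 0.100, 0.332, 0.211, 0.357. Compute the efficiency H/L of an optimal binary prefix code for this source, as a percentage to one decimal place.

Entropy H = −Σ p log₂ p ≈ 1.8645 bits.
Huffman merges: 1/10+211/1000→311/1000; 311/1000+83/250→643/1000; 357/1000+643/1000→1. L = 977/500 ≈ 1.9540.
Efficiency = H/L = 1.8645/1.9540 = 95.4%.

95.4%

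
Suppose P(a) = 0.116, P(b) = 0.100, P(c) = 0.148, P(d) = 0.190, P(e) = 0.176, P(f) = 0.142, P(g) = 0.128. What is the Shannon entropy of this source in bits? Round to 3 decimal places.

H = −Σ pᵢ log₂ pᵢ.
−0.116·log₂(0.116) = 0.3605
−0.100·log₂(0.100) = 0.3322
−0.148·log₂(0.148) = 0.4079
−0.190·log₂(0.190) = 0.4552
−0.176·log₂(0.176) = 0.4411
−0.142·log₂(0.142) = 0.3999
−0.128·log₂(0.128) = 0.3796
Sum ≈ 2.7765 → 2.776 bits.

2.776 bits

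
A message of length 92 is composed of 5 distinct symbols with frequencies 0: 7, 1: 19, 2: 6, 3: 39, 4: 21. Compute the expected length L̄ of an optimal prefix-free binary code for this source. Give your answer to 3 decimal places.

2.065 bits/symbol

Probabilities are the counts divided by 92.
Repeatedly combine the two least-probable nodes; the expected code length is the sum of the merged weights.
merge 3/46 + 7/92 → 13/92
merge 13/92 + 19/92 → 8/23
merge 21/92 + 8/23 → 53/92
merge 39/92 + 53/92 → 1
L = 13/92 + 8/23 + 53/92 + 1 = 95/46 ≈ 2.065 bits/symbol.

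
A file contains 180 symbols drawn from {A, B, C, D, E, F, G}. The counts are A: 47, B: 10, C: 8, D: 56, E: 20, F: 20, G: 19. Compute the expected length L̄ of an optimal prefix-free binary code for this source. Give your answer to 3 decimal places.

2.528 bits/symbol

Probabilities are the counts divided by 180.
Repeatedly combine the two least-probable nodes; the expected code length is the sum of the merged weights.
merge 2/45 + 1/18 → 1/10
merge 1/10 + 19/180 → 37/180
merge 1/9 + 1/9 → 2/9
merge 37/180 + 2/9 → 77/180
merge 47/180 + 14/45 → 103/180
merge 77/180 + 103/180 → 1
L = 1/10 + 37/180 + 2/9 + 77/180 + 103/180 + 1 = 91/36 ≈ 2.528 bits/symbol.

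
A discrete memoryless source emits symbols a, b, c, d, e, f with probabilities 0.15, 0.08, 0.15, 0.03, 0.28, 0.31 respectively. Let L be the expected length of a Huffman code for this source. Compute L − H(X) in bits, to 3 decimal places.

0.068 bits

Entropy H = −Σ p log₂ p ≈ 2.3024 bits.
Huffman merges: 3/100+2/25→11/100; 11/100+3/20→13/50; 3/20+13/50→41/100; 7/25+31/100→59/100; 41/100+59/100→1. L = 237/100 ≈ 2.3700.
L − H = 2.3700 − 2.3024 = 0.068 bits.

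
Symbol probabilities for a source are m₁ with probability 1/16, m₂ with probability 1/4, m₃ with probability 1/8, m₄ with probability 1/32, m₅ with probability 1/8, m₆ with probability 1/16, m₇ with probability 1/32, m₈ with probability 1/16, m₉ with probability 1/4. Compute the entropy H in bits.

2.8125 bits

Each probability is a power of 1/2, so log₂(1/p) is an integer.
H = Σ p·log₂(1/p) = 1/16·4 + 1/4·2 + 1/8·3 + 1/32·5 + 1/8·3 + 1/16·4 + 1/32·5 + 1/16·4 + 1/4·2 = 2.8125 bits.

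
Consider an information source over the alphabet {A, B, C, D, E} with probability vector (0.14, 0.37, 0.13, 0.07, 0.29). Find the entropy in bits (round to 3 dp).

H = −Σ pᵢ log₂ pᵢ.
−0.14·log₂(0.14) = 0.3971
−0.37·log₂(0.37) = 0.5307
−0.13·log₂(0.13) = 0.3826
−0.07·log₂(0.07) = 0.2686
−0.29·log₂(0.29) = 0.5179
Sum ≈ 2.0969 → 2.097 bits.

2.097 bits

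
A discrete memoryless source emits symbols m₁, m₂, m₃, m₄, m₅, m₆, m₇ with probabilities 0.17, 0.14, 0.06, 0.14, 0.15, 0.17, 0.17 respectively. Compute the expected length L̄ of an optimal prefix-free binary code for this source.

Repeatedly combine the two least-probable nodes; the expected code length is the sum of the merged weights.
merge 3/50 + 7/50 → 1/5
merge 7/50 + 3/20 → 29/100
merge 17/100 + 17/100 → 17/50
merge 17/100 + 1/5 → 37/100
merge 29/100 + 17/50 → 63/100
merge 37/100 + 63/100 → 1
L = 1/5 + 29/100 + 17/50 + 37/100 + 63/100 + 1 = 283/100 = 2.83 bits/symbol.

2.83 bits/symbol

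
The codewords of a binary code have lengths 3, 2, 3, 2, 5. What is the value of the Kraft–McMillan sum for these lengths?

With common denominator 2^5 = 32: Σ 2^(−ℓᵢ) = 4/32 + 8/32 + 4/32 + 8/32 + 1/32 = 25/32 = 0.78125.

0.78125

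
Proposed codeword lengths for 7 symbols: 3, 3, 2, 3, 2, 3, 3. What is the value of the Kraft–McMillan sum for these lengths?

With common denominator 2^3 = 8: Σ 2^(−ℓᵢ) = 1/8 + 1/8 + 2/8 + 1/8 + 2/8 + 1/8 + 1/8 = 9/8 = 1.125.

1.125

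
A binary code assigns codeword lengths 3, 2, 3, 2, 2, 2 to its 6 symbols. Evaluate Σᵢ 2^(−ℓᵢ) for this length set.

With common denominator 2^3 = 8: Σ 2^(−ℓᵢ) = 1/8 + 2/8 + 1/8 + 2/8 + 2/8 + 2/8 = 10/8 = 1.25.

1.25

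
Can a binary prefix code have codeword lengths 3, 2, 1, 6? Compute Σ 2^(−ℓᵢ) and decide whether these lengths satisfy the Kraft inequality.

0.890625; yes

With common denominator 2^6 = 64: Σ 2^(−ℓᵢ) = 8/64 + 16/64 + 32/64 + 1/64 = 57/64 = 0.890625.
Kraft's inequality requires Σ ≤ 1; here Σ = 0.890625 ≤ 1, so such a prefix code exists.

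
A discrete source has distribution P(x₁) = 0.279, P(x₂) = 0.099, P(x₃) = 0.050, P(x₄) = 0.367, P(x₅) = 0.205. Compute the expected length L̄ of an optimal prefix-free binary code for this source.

Repeatedly combine the two least-probable nodes; the expected code length is the sum of the merged weights.
merge 1/20 + 99/1000 → 149/1000
merge 149/1000 + 41/200 → 177/500
merge 279/1000 + 177/500 → 633/1000
merge 367/1000 + 633/1000 → 1
L = 149/1000 + 177/500 + 633/1000 + 1 = 267/125 = 2.136 bits/symbol.

2.136 bits/symbol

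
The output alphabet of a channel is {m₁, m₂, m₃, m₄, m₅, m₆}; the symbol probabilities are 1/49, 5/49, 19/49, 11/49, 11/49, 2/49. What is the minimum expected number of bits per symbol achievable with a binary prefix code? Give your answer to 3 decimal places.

2.224 bits/symbol

Repeatedly combine the two least-probable nodes; the expected code length is the sum of the merged weights.
merge 1/49 + 2/49 → 3/49
merge 3/49 + 5/49 → 8/49
merge 8/49 + 11/49 → 19/49
merge 11/49 + 19/49 → 30/49
merge 19/49 + 30/49 → 1
L = 3/49 + 8/49 + 19/49 + 30/49 + 1 = 109/49 ≈ 2.224 bits/symbol.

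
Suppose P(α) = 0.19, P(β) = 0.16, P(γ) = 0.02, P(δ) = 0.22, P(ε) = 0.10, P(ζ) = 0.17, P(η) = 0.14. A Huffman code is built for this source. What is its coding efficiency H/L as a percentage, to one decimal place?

97.3%

Entropy H = −Σ p log₂ p ≈ 2.6356 bits.
Huffman merges: 1/50+1/10→3/25; 3/25+7/50→13/50; 4/25+17/100→33/100; 19/100+11/50→41/100; 13/50+33/100→59/100; 41/100+59/100→1. L = 271/100 ≈ 2.7100.
Efficiency = H/L = 2.6356/2.7100 = 97.3%.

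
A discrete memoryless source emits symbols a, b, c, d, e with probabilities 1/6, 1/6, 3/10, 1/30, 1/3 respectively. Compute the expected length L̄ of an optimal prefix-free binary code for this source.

Repeatedly combine the two least-probable nodes; the expected code length is the sum of the merged weights.
merge 1/30 + 1/6 → 1/5
merge 1/6 + 1/5 → 11/30
merge 3/10 + 1/3 → 19/30
merge 11/30 + 19/30 → 1
L = 1/5 + 11/30 + 19/30 + 1 = 11/5 = 2.2 bits/symbol.

2.2 bits/symbol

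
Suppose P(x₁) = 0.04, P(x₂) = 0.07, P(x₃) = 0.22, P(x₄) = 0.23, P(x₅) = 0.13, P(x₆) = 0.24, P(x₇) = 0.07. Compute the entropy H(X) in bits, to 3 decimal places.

H = −Σ pᵢ log₂ pᵢ.
−0.04·log₂(0.04) = 0.1858
−0.07·log₂(0.07) = 0.2686
−0.22·log₂(0.22) = 0.4806
−0.23·log₂(0.23) = 0.4877
−0.13·log₂(0.13) = 0.3826
−0.24·log₂(0.24) = 0.4941
−0.07·log₂(0.07) = 0.2686
Sum ≈ 2.5679 → 2.568 bits.

2.568 bits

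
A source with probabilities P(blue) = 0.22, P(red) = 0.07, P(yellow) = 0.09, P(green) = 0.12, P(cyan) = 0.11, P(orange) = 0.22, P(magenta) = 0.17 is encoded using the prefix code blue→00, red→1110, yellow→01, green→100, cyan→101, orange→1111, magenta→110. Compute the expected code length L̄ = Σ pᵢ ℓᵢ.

L̄ = Σ pᵢ·ℓᵢ = 0.22·2 + 0.07·4 + 0.09·2 + 0.12·3 + 0.11·3 + 0.22·4 + 0.17·3 = 2.98 bits/symbol.

2.98 bits/symbol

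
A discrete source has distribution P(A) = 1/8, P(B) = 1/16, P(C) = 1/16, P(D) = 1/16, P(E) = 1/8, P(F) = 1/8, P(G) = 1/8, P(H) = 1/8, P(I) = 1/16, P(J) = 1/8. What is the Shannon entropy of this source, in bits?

Each probability is a power of 1/2, so log₂(1/p) is an integer.
H = Σ p·log₂(1/p) = 1/8·3 + 1/16·4 + 1/16·4 + 1/16·4 + 1/8·3 + 1/8·3 + 1/8·3 + 1/8·3 + 1/16·4 + 1/8·3 = 3.25 bits.

3.25 bits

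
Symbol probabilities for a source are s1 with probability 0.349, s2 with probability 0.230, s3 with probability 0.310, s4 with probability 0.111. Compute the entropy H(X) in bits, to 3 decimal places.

H = −Σ pᵢ log₂ pᵢ.
−0.349·log₂(0.349) = 0.5300
−0.230·log₂(0.230) = 0.4877
−0.310·log₂(0.310) = 0.5238
−0.111·log₂(0.111) = 0.3520
Sum ≈ 1.8935 → 1.894 bits.

1.894 bits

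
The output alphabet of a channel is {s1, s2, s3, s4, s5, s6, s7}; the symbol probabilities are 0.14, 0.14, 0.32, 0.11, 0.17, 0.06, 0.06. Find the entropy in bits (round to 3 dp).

H = −Σ pᵢ log₂ pᵢ.
−0.14·log₂(0.14) = 0.3971
−0.14·log₂(0.14) = 0.3971
−0.32·log₂(0.32) = 0.5260
−0.11·log₂(0.11) = 0.3503
−0.17·log₂(0.17) = 0.4346
−0.06·log₂(0.06) = 0.2435
−0.06·log₂(0.06) = 0.2435
Sum ≈ 2.5922 → 2.592 bits.

2.592 bits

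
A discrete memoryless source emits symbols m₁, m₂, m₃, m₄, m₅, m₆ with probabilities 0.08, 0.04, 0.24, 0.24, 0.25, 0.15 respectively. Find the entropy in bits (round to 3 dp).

2.376 bits

H = −Σ pᵢ log₂ pᵢ.
−0.08·log₂(0.08) = 0.2915
−0.04·log₂(0.04) = 0.1858
−0.24·log₂(0.24) = 0.4941
−0.24·log₂(0.24) = 0.4941
−0.25·log₂(0.25) = 0.5000
−0.15·log₂(0.15) = 0.4105
Sum ≈ 2.3761 → 2.376 bits.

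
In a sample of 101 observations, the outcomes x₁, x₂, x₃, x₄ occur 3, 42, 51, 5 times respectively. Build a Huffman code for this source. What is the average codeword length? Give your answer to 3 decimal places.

1.574 bits/symbol

Probabilities are the counts divided by 101.
Repeatedly combine the two least-probable nodes; the expected code length is the sum of the merged weights.
merge 3/101 + 5/101 → 8/101
merge 8/101 + 42/101 → 50/101
merge 50/101 + 51/101 → 1
L = 8/101 + 50/101 + 1 = 159/101 ≈ 1.574 bits/symbol.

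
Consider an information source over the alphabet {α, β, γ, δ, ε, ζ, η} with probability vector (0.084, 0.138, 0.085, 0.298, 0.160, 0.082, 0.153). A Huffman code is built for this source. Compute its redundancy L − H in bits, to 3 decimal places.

Entropy H = −Σ p log₂ p ≈ 2.6505 bits.
Huffman merges: 41/500+21/250→83/500; 17/200+69/500→223/1000; 153/1000+4/25→313/1000; 83/500+223/1000→389/1000; 149/500+313/1000→611/1000; 389/1000+611/1000→1. L = 1351/500 ≈ 2.7020.
L − H = 2.7020 − 2.6505 = 0.051 bits.

0.051 bits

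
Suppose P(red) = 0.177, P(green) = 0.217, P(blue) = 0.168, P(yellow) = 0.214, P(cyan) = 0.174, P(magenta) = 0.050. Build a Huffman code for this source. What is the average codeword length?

2.569 bits/symbol

Repeatedly combine the two least-probable nodes; the expected code length is the sum of the merged weights.
merge 1/20 + 21/125 → 109/500
merge 87/500 + 177/1000 → 351/1000
merge 107/500 + 217/1000 → 431/1000
merge 109/500 + 351/1000 → 569/1000
merge 431/1000 + 569/1000 → 1
L = 109/500 + 351/1000 + 431/1000 + 569/1000 + 1 = 2569/1000 = 2.569 bits/symbol.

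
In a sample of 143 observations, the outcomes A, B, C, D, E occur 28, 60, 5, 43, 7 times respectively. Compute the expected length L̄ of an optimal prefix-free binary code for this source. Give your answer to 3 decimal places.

1.944 bits/symbol

Probabilities are the counts divided by 143.
Repeatedly combine the two least-probable nodes; the expected code length is the sum of the merged weights.
merge 5/143 + 7/143 → 12/143
merge 12/143 + 28/143 → 40/143
merge 40/143 + 43/143 → 83/143
merge 60/143 + 83/143 → 1
L = 12/143 + 40/143 + 83/143 + 1 = 278/143 ≈ 1.944 bits/symbol.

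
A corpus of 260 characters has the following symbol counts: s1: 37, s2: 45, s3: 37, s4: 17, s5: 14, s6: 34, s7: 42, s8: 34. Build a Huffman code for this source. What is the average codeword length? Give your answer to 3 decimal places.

2.946 bits/symbol

Probabilities are the counts divided by 260.
Repeatedly combine the two least-probable nodes; the expected code length is the sum of the merged weights.
merge 7/130 + 17/260 → 31/260
merge 31/260 + 17/130 → 1/4
merge 17/130 + 37/260 → 71/260
merge 37/260 + 21/130 → 79/260
merge 9/52 + 1/4 → 11/26
merge 71/260 + 79/260 → 15/26
merge 11/26 + 15/26 → 1
L = 31/260 + 1/4 + 71/260 + 79/260 + 11/26 + 15/26 + 1 = 383/130 ≈ 2.946 bits/symbol.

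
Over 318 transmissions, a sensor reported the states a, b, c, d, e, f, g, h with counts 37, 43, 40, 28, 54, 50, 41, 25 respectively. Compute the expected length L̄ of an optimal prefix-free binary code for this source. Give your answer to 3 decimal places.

2.997 bits/symbol

Probabilities are the counts divided by 318.
Repeatedly combine the two least-probable nodes; the expected code length is the sum of the merged weights.
merge 25/318 + 14/159 → 1/6
merge 37/318 + 20/159 → 77/318
merge 41/318 + 43/318 → 14/53
merge 25/159 + 1/6 → 103/318
merge 9/53 + 77/318 → 131/318
merge 14/53 + 103/318 → 187/318
merge 131/318 + 187/318 → 1
L = 1/6 + 77/318 + 14/53 + 103/318 + 131/318 + 187/318 + 1 = 953/318 ≈ 2.997 bits/symbol.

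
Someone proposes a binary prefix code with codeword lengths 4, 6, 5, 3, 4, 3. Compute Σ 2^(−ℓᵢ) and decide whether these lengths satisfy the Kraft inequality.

0.421875; yes

With common denominator 2^6 = 64: Σ 2^(−ℓᵢ) = 4/64 + 1/64 + 2/64 + 8/64 + 4/64 + 8/64 = 27/64 = 0.421875.
Kraft's inequality requires Σ ≤ 1; here Σ = 0.421875 ≤ 1, so such a prefix code exists.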